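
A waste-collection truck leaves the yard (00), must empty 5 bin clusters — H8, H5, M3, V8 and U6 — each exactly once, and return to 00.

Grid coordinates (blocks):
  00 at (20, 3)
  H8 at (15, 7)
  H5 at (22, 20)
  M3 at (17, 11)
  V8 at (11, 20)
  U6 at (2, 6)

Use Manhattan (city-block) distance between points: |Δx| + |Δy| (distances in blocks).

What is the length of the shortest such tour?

82 blocks — the shortest possible round trip.

There are 60 distinct closed tours to check (reversals are equivalent).
00→H8→H5→M3→V8→U6→00: 9+20+14+15+23+21 = 102
00→H8→H5→M3→U6→V8→00: 9+20+14+20+23+26 = 112
00→H8→H5→V8→M3→U6→00: 9+20+11+15+20+21 = 96
00→H8→H5→V8→U6→M3→00: 9+20+11+23+20+11 = 94
00→H8→H5→U6→M3→V8→00: 9+20+34+20+15+26 = 124
00→H8→H5→U6→V8→M3→00: 9+20+34+23+15+11 = 112
00→H8→M3→H5→V8→U6→00: 9+6+14+11+23+21 = 84
00→H8→M3→H5→U6→V8→00: 9+6+14+34+23+26 = 112
00→H8→M3→V8→H5→U6→00: 9+6+15+11+34+21 = 96
00→H8→M3→V8→U6→H5→00: 9+6+15+23+34+19 = 106
00→H8→M3→U6→H5→V8→00: 9+6+20+34+11+26 = 106
00→H8→M3→U6→V8→H5→00: 9+6+20+23+11+19 = 88
00→H8→V8→H5→M3→U6→00: 9+17+11+14+20+21 = 92
00→H8→V8→H5→U6→M3→00: 9+17+11+34+20+11 = 102
… (46 more)
00→H8→U6→V8→H5→M3→00: 9+14+23+11+14+11 = 82  ← best
The minimum is 82.
One optimal route: 00 → H8 → U6 → V8 → H5 → M3 → 00 (or its reverse).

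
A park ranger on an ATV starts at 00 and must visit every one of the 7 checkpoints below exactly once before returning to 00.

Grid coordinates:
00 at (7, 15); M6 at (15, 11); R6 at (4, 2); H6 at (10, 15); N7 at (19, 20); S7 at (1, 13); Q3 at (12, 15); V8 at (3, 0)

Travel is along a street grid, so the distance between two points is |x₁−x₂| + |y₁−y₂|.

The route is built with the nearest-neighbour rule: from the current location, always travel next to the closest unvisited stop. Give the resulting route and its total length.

At 00 the remaining stops are H6 3, Q3 5, S7 8, M6 12, R6 16, N7 17, V8 19; go to H6.
At H6 the remaining stops are Q3 2, M6 9, S7 11, N7 14, R6 19, V8 22; go to Q3.
At Q3 the remaining stops are M6 7, N7 12, S7 13, R6 21, V8 24; go to M6.
At M6 the remaining stops are N7 13, S7 16, R6 20, V8 23; go to N7.
At N7 the remaining stops are S7 25, R6 33, V8 36; go to S7.
At S7 the remaining stops are R6 14, V8 15; go to R6.
At R6 the remaining stops are V8 3; go to V8.
Return V8→00: 19.
Total = 3 + 2 + 7 + 13 + 25 + 14 + 3 + 19 = 86.

Nearest-neighbour total = 86; route 00 → H6 → Q3 → M6 → N7 → S7 → R6 → V8 → 00.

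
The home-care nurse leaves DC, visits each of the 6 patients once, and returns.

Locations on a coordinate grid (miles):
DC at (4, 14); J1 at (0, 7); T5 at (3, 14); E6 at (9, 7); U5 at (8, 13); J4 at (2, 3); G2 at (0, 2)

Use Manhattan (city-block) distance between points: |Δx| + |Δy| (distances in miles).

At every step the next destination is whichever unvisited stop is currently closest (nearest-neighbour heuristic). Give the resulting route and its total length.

DC → [T5:1 / U5:5 / J1:11 / E6:12 / J4:13 / G2:16] → T5 (1)
T5 → [U5:6 / J1:10 / J4:12 / E6:13 / G2:15] → U5 (6)
U5 → [E6:7 / J1:14 / J4:16 / G2:19] → E6 (7)
E6 → [J1:9 / J4:11 / G2:14] → J1 (9)
J1 → [G2:5 / J4:6] → G2 (5)
G2 → [J4:3] → J4 (3)
Return J4→DC: 13.
Total = 1 + 6 + 7 + 9 + 5 + 3 + 13 = 44.

Nearest-neighbour total = 44 miles; route DC → T5 → U5 → E6 → J1 → G2 → J4 → DC.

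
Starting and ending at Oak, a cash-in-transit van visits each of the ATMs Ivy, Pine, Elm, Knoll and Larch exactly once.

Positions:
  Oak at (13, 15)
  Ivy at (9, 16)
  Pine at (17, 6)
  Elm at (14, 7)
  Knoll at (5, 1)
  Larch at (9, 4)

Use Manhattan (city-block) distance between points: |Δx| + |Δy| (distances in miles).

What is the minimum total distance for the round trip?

There are 60 distinct closed tours to check (reversals are equivalent).
Oak-Ivy-Pine-Elm-Knoll-Larch-Oak: 5+18+4+15+7+15 = 64
Oak-Ivy-Pine-Elm-Larch-Knoll-Oak: 5+18+4+8+7+22 = 64
Oak-Ivy-Pine-Knoll-Elm-Larch-Oak: 5+18+17+15+8+15 = 78
Oak-Ivy-Pine-Knoll-Larch-Elm-Oak: 5+18+17+7+8+9 = 64
Oak-Ivy-Pine-Larch-Elm-Knoll-Oak: 5+18+10+8+15+22 = 78
Oak-Ivy-Pine-Larch-Knoll-Elm-Oak: 5+18+10+7+15+9 = 64
Oak-Ivy-Elm-Pine-Knoll-Larch-Oak: 5+14+4+17+7+15 = 62
Oak-Ivy-Elm-Pine-Larch-Knoll-Oak: 5+14+4+10+7+22 = 62
Oak-Ivy-Elm-Knoll-Pine-Larch-Oak: 5+14+15+17+10+15 = 76
Oak-Ivy-Elm-Knoll-Larch-Pine-Oak: 5+14+15+7+10+13 = 64
Oak-Ivy-Elm-Larch-Pine-Knoll-Oak: 5+14+8+10+17+22 = 76
Oak-Ivy-Elm-Larch-Knoll-Pine-Oak: 5+14+8+7+17+13 = 64
Oak-Ivy-Knoll-Pine-Elm-Larch-Oak: 5+19+17+4+8+15 = 68
Oak-Ivy-Knoll-Pine-Larch-Elm-Oak: 5+19+17+10+8+9 = 68
… (46 more)
Oak-Ivy-Knoll-Larch-Pine-Elm-Oak: 5+19+7+10+4+9 = 54  ← best
The minimum is 54.
One optimal route: Oak → Ivy → Knoll → Larch → Pine → Elm → Oak (or its reverse).

Minimum total distance: 54 miles.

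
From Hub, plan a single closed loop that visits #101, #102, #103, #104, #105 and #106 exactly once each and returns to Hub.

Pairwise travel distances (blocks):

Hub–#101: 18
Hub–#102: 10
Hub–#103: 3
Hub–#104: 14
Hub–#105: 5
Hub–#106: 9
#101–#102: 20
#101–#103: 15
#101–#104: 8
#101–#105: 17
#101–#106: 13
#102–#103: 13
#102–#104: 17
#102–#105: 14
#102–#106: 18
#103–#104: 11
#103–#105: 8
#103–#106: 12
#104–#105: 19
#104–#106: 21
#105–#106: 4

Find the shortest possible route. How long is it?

There are 360 distinct closed tours to check (reversals are equivalent).
Hub → #101 → #102 → #103 → #104 → #105 → #106 → Hub: 18+20+13+11+19+4+9 = 94
Hub → #101 → #102 → #103 → #104 → #106 → #105 → Hub: 18+20+13+11+21+4+5 = 92
Hub → #101 → #102 → #103 → #105 → #104 → #106 → Hub: 18+20+13+8+19+21+9 = 108
Hub → #101 → #102 → #103 → #105 → #106 → #104 → Hub: 18+20+13+8+4+21+14 = 98
Hub → #101 → #102 → #103 → #106 → #104 → #105 → Hub: 18+20+13+12+21+19+5 = 108
Hub → #101 → #102 → #103 → #106 → #105 → #104 → Hub: 18+20+13+12+4+19+14 = 100
Hub → #101 → #102 → #104 → #103 → #105 → #106 → Hub: 18+20+17+11+8+4+9 = 87
Hub → #101 → #102 → #104 → #103 → #106 → #105 → Hub: 18+20+17+11+12+4+5 = 87
… (352 more)
Hub → #102 → #104 → #101 → #106 → #105 → #103 → Hub: 10+17+8+13+4+8+3 = 63  ← best
The minimum is 63.
One optimal route: Hub → #102 → #104 → #101 → #106 → #105 → #103 → Hub (or its reverse).

Shortest round trip = 63 blocks.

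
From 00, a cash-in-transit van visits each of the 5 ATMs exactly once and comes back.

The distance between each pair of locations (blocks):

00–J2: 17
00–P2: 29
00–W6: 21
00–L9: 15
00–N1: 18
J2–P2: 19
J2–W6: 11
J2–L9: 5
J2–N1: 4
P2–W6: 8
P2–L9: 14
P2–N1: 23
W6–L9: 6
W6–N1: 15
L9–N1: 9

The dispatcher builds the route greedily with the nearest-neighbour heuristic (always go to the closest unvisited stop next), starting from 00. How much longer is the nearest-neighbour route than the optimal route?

The nearest-neighbour route is 6 blocks longer than optimal.

00: L9=15, J2=17, N1=18, W6=21, P2=29 ⇒ L9
L9: J2=5, W6=6, N1=9, P2=14 ⇒ J2
J2: N1=4, W6=11, P2=19 ⇒ N1
N1: W6=15, P2=23 ⇒ W6
W6: P2=8 ⇒ P2
NN route 00 → L9 → J2 → N1 → W6 → P2 → 00 costs 76.
Optimal: 00 → P2 → W6 → L9 → J2 → N1 → 00 costs 70 (by enumerating all 60 distinct tours).
Excess = 76 − 70 = 6.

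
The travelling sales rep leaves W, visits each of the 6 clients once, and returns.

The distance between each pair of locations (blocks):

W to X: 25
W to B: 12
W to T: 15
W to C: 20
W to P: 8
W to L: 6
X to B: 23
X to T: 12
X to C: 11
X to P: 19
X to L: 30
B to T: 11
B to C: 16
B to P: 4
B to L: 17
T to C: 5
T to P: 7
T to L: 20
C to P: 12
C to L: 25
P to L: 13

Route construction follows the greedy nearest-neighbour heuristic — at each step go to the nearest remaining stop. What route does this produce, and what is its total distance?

Total distance 75 blocks via the nearest-neighbour route W → L → P → B → T → C → X → W.

At W the remaining stops are L 6, P 8, B 12, T 15, C 20, X 25; go to L.
At L the remaining stops are P 13, B 17, T 20, C 25, X 30; go to P.
At P the remaining stops are B 4, T 7, C 12, X 19; go to B.
At B the remaining stops are T 11, C 16, X 23; go to T.
At T the remaining stops are C 5, X 12; go to C.
At C the remaining stops are X 11; go to X.
Return X→W: 25.
Total = 6 + 13 + 4 + 11 + 5 + 11 + 25 = 75.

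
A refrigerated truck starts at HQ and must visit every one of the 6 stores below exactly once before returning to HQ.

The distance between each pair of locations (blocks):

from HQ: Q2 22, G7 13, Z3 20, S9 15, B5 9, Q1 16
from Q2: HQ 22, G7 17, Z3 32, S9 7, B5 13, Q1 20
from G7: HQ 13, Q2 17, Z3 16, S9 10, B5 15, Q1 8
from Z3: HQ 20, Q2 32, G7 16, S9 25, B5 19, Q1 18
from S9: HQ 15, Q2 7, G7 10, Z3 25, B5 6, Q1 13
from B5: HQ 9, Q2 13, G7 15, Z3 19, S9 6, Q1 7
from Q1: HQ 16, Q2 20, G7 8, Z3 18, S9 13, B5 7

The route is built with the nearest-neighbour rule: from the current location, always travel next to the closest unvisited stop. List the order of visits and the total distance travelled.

From HQ: distances to unvisited — B5=9, G7=13, S9=15, Q1=16, Z3=20, Q2=22. Nearest is B5 (9).
From B5: distances to unvisited — S9=6, Q1=7, Q2=13, G7=15, Z3=19. Nearest is S9 (6).
From S9: distances to unvisited — Q2=7, G7=10, Q1=13, Z3=25. Nearest is Q2 (7).
From Q2: distances to unvisited — G7=17, Q1=20, Z3=32. Nearest is G7 (17).
From G7: distances to unvisited — Q1=8, Z3=16. Nearest is Q1 (8).
From Q1: distances to unvisited — Z3=18. Nearest is Z3 (18).
Return Z3→HQ: 20.
Total = 9 + 6 + 7 + 17 + 8 + 18 + 20 = 85.

Nearest-neighbour total = 85 blocks; route HQ → B5 → S9 → Q2 → G7 → Q1 → Z3 → HQ.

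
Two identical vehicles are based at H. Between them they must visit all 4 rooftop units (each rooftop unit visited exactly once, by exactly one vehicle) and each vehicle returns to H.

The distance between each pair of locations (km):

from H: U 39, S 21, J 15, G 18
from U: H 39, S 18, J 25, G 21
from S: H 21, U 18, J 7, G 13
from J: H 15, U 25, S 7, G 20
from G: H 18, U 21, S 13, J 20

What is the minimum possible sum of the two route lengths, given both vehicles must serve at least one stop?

There are 2^3 − 1 = 7 ways to divide the 4 stops into two non-empty groups. For each, the best each vehicle can do is its own shortest tour through its group:
  {U} + {S, J, G}: 78 + 53 = 131
  {S} + {U, J, G}: 42 + 79 = 121
  {U, S} + {J, G}: 78 + 53 = 131
  {J} + {U, S, G}: 30 + 78 = 108
  {U, J} + {S, G}: 79 + 52 = 131
  {S, J} + {U, G}: 43 + 78 = 121
  … (7 splits in total)
Best: vehicle 1 H → J → H = 30; vehicle 2 H → S → U → G → H = 78; combined 108.

108 km — the smallest possible combined total.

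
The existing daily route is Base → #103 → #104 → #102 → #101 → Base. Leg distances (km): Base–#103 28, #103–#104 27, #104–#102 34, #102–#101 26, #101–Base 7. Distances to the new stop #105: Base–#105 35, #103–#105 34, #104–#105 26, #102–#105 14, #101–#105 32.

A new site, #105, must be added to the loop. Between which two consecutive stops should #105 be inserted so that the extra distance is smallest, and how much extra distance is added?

+6 km — insert #105 between #104 and #102.

Insertion cost between consecutive stops i–j is d(i,#105) + d(#105,j) − d(i,j):
  between Base and #103: 35 + 34 − 28 = 41
  between #103 and #104: 34 + 26 − 27 = 33
  between #104 and #102: 26 + 14 − 34 = 6
  between #102 and #101: 14 + 32 − 26 = 20
  between #101 and Base: 32 + 35 − 7 = 60
Cheapest insertion is between #104 and #102, adding 6.
New total = 122 + 6 = 128.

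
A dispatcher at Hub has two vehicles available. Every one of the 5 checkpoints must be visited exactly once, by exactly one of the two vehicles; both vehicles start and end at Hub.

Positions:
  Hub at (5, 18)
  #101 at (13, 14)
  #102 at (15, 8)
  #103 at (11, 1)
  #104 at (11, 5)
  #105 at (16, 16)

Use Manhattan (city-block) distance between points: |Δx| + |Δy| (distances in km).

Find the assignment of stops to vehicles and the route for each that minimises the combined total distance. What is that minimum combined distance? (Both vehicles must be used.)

80 km — the smallest possible combined total.

Try each way of splitting the stops between the two vehicles (each non-empty) and, for each split, find the best tour for each vehicle:
  {#101} + {#102, #103, #104, #105}: 24 + 56 = 80
  {#102} + {#101, #103, #104, #105}: 40 + 56 = 96
  {#101, #102} + {#103, #104, #105}: 40 + 56 = 96
  {#103} + {#101, #102, #104, #105}: 46 + 52 = 98
  {#101, #103} + {#102, #104, #105}: 50 + 48 = 98
  {#102, #103} + {#101, #104, #105}: 54 + 48 = 102
  … (15 splits in total)
Best: vehicle 1 Hub → #101 → Hub = 24; vehicle 2 Hub → #103 → #104 → #102 → #105 → Hub = 56; combined 80.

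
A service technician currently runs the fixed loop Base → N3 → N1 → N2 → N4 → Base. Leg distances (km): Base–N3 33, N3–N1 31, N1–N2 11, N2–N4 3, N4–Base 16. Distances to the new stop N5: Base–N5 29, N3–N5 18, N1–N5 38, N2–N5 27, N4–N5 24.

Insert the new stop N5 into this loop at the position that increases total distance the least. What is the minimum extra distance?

Insertion cost between consecutive stops i–j is d(i,N5) + d(N5,j) − d(i,j):
  between Base and N3: 29 + 18 − 33 = 14
  between N3 and N1: 18 + 38 − 31 = 25
  between N1 and N2: 38 + 27 − 11 = 54
  between N2 and N4: 27 + 24 − 3 = 48
  between N4 and Base: 24 + 29 − 16 = 37
Cheapest insertion is between Base and N3, adding 14.
New total = 94 + 14 = 108.

Adding 14 km by placing N5 on the Base–N3 leg.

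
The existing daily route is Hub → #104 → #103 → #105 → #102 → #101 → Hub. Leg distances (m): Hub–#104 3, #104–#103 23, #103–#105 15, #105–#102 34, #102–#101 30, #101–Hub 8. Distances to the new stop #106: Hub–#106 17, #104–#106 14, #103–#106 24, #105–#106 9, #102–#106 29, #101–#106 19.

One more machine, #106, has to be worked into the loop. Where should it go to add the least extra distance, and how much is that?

Insertion cost between consecutive stops i–j is d(i,#106) + d(#106,j) − d(i,j):
  between Hub and #104: 17 + 14 − 3 = 28
  between #104 and #103: 14 + 24 − 23 = 15
  between #103 and #105: 24 + 9 − 15 = 18
  between #105 and #102: 9 + 29 − 34 = 4
  between #102 and #101: 29 + 19 − 30 = 18
  between #101 and Hub: 19 + 17 − 8 = 28
Cheapest insertion is between #105 and #102, adding 4.
New total = 113 + 4 = 117.

Adding 4 m by placing #106 on the #105–#102 leg.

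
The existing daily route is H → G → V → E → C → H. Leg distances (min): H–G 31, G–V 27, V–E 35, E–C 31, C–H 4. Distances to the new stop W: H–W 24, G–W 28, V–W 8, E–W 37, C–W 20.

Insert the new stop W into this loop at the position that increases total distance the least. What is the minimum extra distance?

Minimum extra distance: 9 min, inserting W between G and V.

Insertion cost between consecutive stops i–j is d(i,W) + d(W,j) − d(i,j):
  between H and G: 24 + 28 − 31 = 21
  between G and V: 28 + 8 − 27 = 9
  between V and E: 8 + 37 − 35 = 10
  between E and C: 37 + 20 − 31 = 26
  between C and H: 20 + 24 − 4 = 40
Cheapest insertion is between G and V, adding 9.
New total = 128 + 9 = 137.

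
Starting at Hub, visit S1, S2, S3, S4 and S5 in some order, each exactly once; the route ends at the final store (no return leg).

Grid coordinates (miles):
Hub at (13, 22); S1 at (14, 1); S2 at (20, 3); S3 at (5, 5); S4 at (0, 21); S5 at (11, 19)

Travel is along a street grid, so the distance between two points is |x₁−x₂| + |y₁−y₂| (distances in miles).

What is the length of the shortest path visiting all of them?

There are 5! = 120 possible orderings.
Hub - S1 - S2 - S3 - S4 - S5: 22+8+17+21+13 = 81
Hub - S1 - S2 - S3 - S5 - S4: 22+8+17+20+13 = 80
Hub - S1 - S2 - S4 - S3 - S5: 22+8+38+21+20 = 109
Hub - S1 - S2 - S4 - S5 - S3: 22+8+38+13+20 = 101
Hub - S1 - S2 - S5 - S3 - S4: 22+8+25+20+21 = 96
Hub - S1 - S2 - S5 - S4 - S3: 22+8+25+13+21 = 89
Hub - S1 - S3 - S2 - S4 - S5: 22+13+17+38+13 = 103
Hub - S1 - S3 - S2 - S5 - S4: 22+13+17+25+13 = 90
Hub - S1 - S3 - S4 - S2 - S5: 22+13+21+38+25 = 119
Hub - S1 - S3 - S4 - S5 - S2: 22+13+21+13+25 = 94
Hub - S1 - S3 - S5 - S2 - S4: 22+13+20+25+38 = 118
Hub - S1 - S3 - S5 - S4 - S2: 22+13+20+13+38 = 106
Hub - S1 - S4 - S2 - S3 - S5: 22+34+38+17+20 = 131
Hub - S1 - S4 - S2 - S5 - S3: 22+34+38+25+20 = 139
… (106 more)
Hub - S5 - S4 - S3 - S1 - S2: 5+13+21+13+8 = 60  ← best
The minimum is 60.
One shortest path: Hub → S5 → S4 → S3 → S1 → S2.

Shortest open route: 60 miles.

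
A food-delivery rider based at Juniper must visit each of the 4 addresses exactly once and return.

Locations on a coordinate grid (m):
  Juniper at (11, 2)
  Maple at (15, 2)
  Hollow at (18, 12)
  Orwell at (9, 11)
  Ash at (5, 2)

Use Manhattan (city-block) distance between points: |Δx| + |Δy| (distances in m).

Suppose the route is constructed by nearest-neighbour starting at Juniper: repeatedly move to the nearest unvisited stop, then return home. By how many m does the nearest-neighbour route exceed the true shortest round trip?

The nearest-neighbour route is 8 m longer than optimal.

Juniper: Maple=4, Ash=6, Orwell=11, Hollow=17 ⇒ Maple
Maple: Ash=10, Hollow=13, Orwell=15 ⇒ Ash
Ash: Orwell=13, Hollow=23 ⇒ Orwell
Orwell: Hollow=10 ⇒ Hollow
NN route Juniper → Maple → Ash → Orwell → Hollow → Juniper costs 54.
Optimal: Juniper → Maple → Hollow → Orwell → Ash → Juniper costs 46 (by enumerating all 12 distinct tours).
Excess = 54 − 46 = 8.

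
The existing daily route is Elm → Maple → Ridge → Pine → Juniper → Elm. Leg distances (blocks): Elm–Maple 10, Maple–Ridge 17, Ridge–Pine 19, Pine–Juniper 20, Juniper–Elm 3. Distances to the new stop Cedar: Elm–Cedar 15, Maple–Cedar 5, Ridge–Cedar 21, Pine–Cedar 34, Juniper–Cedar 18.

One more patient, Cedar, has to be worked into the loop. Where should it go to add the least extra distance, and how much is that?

Adding 9 blocks by placing Cedar on the Maple–Ridge leg.

Insertion cost between consecutive stops i–j is d(i,Cedar) + d(Cedar,j) − d(i,j):
  between Elm and Maple: 15 + 5 − 10 = 10
  between Maple and Ridge: 5 + 21 − 17 = 9
  between Ridge and Pine: 21 + 34 − 19 = 36
  between Pine and Juniper: 34 + 18 − 20 = 32
  between Juniper and Elm: 18 + 15 − 3 = 30
Cheapest insertion is between Maple and Ridge, adding 9.
New total = 69 + 9 = 78.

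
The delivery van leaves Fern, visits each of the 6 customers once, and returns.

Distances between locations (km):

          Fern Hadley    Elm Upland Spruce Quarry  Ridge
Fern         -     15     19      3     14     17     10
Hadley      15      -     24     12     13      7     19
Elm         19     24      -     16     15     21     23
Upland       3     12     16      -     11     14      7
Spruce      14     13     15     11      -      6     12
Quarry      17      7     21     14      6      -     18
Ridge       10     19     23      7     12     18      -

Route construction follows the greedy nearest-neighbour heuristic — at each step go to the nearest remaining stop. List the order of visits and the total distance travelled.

Nearest-neighbour total = 78 km; route Fern → Upland → Ridge → Spruce → Quarry → Hadley → Elm → Fern.

At Fern the remaining stops are Upland 3, Ridge 10, Spruce 14, Hadley 15, Quarry 17, Elm 19; go to Upland.
At Upland the remaining stops are Ridge 7, Spruce 11, Hadley 12, Quarry 14, Elm 16; go to Ridge.
At Ridge the remaining stops are Spruce 12, Quarry 18, Hadley 19, Elm 23; go to Spruce.
At Spruce the remaining stops are Quarry 6, Hadley 13, Elm 15; go to Quarry.
At Quarry the remaining stops are Hadley 7, Elm 21; go to Hadley.
At Hadley the remaining stops are Elm 24; go to Elm.
Return Elm→Fern: 19.
Total = 3 + 7 + 12 + 6 + 7 + 24 + 19 = 78.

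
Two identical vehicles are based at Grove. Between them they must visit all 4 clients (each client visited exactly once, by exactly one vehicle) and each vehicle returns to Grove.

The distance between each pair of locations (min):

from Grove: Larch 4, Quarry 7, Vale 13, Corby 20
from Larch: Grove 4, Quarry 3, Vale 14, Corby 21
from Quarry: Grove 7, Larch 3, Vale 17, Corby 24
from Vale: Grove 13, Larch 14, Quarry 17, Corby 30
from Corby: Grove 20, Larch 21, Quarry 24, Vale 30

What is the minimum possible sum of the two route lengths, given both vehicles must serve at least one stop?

There are 2^3 − 1 = 7 ways to divide the 4 stops into two non-empty groups. For each, the best each vehicle can do is its own shortest tour through its group:
  {Larch} + {Quarry, Vale, Corby}: 8 + 74 = 82
  {Quarry} + {Larch, Vale, Corby}: 14 + 68 = 82
  {Larch, Quarry} + {Vale, Corby}: 14 + 63 = 77
  {Vale} + {Larch, Quarry, Corby}: 26 + 51 = 77
  {Larch, Vale} + {Quarry, Corby}: 31 + 51 = 82
  {Quarry, Vale} + {Larch, Corby}: 37 + 45 = 82
  … (7 splits in total)
Best: vehicle 1 Grove → Larch → Quarry → Grove = 14; vehicle 2 Grove → Vale → Corby → Grove = 63; combined 77.

77 min — the smallest possible combined total.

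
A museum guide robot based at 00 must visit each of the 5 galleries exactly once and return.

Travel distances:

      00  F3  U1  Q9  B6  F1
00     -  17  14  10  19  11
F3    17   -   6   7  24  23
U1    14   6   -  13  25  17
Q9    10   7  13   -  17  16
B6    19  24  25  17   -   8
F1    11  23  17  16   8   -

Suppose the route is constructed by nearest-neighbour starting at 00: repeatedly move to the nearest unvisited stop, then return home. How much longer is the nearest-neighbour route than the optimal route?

00: Q9=10, F1=11, U1=14, F3=17, B6=19 ⇒ Q9
Q9: F3=7, U1=13, F1=16, B6=17 ⇒ F3
F3: U1=6, F1=23, B6=24 ⇒ U1
U1: F1=17, B6=25 ⇒ F1
F1: B6=8 ⇒ B6
NN route 00 → Q9 → F3 → U1 → F1 → B6 → 00 costs 67.
Optimal: 00 → U1 → F3 → Q9 → B6 → F1 → 00 costs 63 (by enumerating all 60 distinct tours).
Excess = 67 − 63 = 4.

Excess over optimum: 4.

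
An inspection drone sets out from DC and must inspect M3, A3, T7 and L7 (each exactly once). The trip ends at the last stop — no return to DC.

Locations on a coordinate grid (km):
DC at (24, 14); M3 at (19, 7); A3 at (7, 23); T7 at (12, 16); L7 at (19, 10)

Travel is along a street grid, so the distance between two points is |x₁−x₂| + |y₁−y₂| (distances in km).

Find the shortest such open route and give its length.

40 km — the minimum one-way total.

There are 4! = 24 possible orderings.
DC → M3 → A3 → T7 → L7: 12+28+12+13 = 65
DC → M3 → A3 → L7 → T7: 12+28+25+13 = 78
DC → M3 → T7 → A3 → L7: 12+16+12+25 = 65
DC → M3 → T7 → L7 → A3: 12+16+13+25 = 66
DC → M3 → L7 → A3 → T7: 12+3+25+12 = 52
DC → M3 → L7 → T7 → A3: 12+3+13+12 = 40
DC → A3 → M3 → T7 → L7: 26+28+16+13 = 83
DC → A3 → M3 → L7 → T7: 26+28+3+13 = 70
DC → A3 → T7 → M3 → L7: 26+12+16+3 = 57
DC → A3 → T7 → L7 → M3: 26+12+13+3 = 54
DC → A3 → L7 → M3 → T7: 26+25+3+16 = 70
DC → A3 → L7 → T7 → M3: 26+25+13+16 = 80
DC → T7 → M3 → A3 → L7: 14+16+28+25 = 83
DC → T7 → M3 → L7 → A3: 14+16+3+25 = 58
… (10 more)
The minimum is 40.
One shortest path: DC → M3 → L7 → T7 → A3.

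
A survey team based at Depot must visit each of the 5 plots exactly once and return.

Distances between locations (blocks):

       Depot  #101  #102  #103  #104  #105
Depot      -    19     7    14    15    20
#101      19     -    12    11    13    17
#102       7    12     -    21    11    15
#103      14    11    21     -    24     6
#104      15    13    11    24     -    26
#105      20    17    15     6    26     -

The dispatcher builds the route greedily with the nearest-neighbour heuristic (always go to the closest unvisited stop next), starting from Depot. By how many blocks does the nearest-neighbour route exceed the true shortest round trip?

The nearest-neighbour route is 1 blocks longer than optimal.

From Depot: #102=7, #103=14, #104=15, #101=19, #105=20 → choose #102 (7).
From #102: #104=11, #101=12, #105=15, #103=21 → choose #104 (11).
From #104: #101=13, #103=24, #105=26 → choose #101 (13).
From #101: #103=11, #105=17 → choose #103 (11).
From #103: #105=6 → choose #105 (6).
NN route Depot → #102 → #104 → #101 → #103 → #105 → Depot costs 68.
Optimal: Depot → #102 → #105 → #103 → #101 → #104 → Depot costs 67 (by enumerating all 60 distinct tours).
Excess = 68 − 67 = 1.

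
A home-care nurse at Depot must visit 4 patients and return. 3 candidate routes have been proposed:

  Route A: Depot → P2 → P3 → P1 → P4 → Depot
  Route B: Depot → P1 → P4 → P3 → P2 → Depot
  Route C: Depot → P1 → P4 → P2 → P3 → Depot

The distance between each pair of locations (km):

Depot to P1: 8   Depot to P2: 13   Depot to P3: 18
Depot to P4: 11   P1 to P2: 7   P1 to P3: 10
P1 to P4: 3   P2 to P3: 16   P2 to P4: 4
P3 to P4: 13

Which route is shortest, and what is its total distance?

Route A: 13 + 16 + 10 + 3 + 11 = 53
Route B: 8 + 3 + 13 + 16 + 13 = 53
Route C: 8 + 3 + 4 + 16 + 18 = 49

49 km — Route C is the shortest.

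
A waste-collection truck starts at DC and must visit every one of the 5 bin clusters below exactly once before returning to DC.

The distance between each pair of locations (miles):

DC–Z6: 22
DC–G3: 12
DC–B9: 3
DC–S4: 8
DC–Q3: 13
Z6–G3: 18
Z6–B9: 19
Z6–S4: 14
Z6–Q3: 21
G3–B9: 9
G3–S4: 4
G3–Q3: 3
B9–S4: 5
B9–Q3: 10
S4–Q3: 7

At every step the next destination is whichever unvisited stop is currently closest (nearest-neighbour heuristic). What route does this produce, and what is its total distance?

58 miles along DC → B9 → S4 → G3 → Q3 → Z6 → DC.

At DC the remaining stops are B9 3, S4 8, G3 12, Q3 13, Z6 22; go to B9.
At B9 the remaining stops are S4 5, G3 9, Q3 10, Z6 19; go to S4.
At S4 the remaining stops are G3 4, Q3 7, Z6 14; go to G3.
At G3 the remaining stops are Q3 3, Z6 18; go to Q3.
At Q3 the remaining stops are Z6 21; go to Z6.
Return Z6→DC: 22.
Total = 3 + 5 + 4 + 3 + 21 + 22 = 58.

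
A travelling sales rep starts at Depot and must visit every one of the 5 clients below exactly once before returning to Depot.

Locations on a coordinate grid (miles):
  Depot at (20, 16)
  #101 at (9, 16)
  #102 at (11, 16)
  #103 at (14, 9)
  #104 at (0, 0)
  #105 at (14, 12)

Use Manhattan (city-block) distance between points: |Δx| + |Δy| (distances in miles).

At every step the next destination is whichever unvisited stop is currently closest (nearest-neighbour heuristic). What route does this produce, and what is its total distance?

At Depot the remaining stops are #102 9, #105 10, #101 11, #103 13, #104 36; go to #102.
At #102 the remaining stops are #101 2, #105 7, #103 10, #104 27; go to #101.
At #101 the remaining stops are #105 9, #103 12, #104 25; go to #105.
At #105 the remaining stops are #103 3, #104 26; go to #103.
At #103 the remaining stops are #104 23; go to #104.
Return #104→Depot: 36.
Total = 9 + 2 + 9 + 3 + 23 + 36 = 82.

Total distance 82 miles via the nearest-neighbour route Depot → #102 → #101 → #105 → #103 → #104 → Depot.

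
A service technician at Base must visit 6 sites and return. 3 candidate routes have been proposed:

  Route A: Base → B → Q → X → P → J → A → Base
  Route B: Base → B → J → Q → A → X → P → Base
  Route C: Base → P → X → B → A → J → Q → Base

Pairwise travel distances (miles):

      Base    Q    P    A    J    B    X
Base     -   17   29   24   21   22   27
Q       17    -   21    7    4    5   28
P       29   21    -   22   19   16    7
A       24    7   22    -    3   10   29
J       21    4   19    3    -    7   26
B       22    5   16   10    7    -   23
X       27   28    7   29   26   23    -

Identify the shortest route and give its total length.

Route A: 22 + 5 + 28 + 7 + 19 + 3 + 24 = 108
Route B: 22 + 7 + 4 + 7 + 29 + 7 + 29 = 105
Route C: 29 + 7 + 23 + 10 + 3 + 4 + 17 = 93

93 miles — Route C is the shortest.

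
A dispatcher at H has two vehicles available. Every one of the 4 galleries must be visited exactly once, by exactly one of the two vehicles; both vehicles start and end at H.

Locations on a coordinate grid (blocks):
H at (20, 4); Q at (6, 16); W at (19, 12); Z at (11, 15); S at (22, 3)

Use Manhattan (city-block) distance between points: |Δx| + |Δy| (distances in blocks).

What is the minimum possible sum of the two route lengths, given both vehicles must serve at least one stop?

There are 2^3 − 1 = 7 ways to divide the 4 stops into two non-empty groups. For each, the best each vehicle can do is its own shortest tour through its group:
  {Q} + {W, Z, S}: 52 + 46 = 98
  {W} + {Q, Z, S}: 18 + 58 = 76
  {Q, W} + {Z, S}: 52 + 46 = 98
  {Z} + {Q, W, S}: 40 + 58 = 98
  {Q, Z} + {W, S}: 52 + 24 = 76
  {W, Z} + {Q, S}: 40 + 58 = 98
  … (7 splits in total)
  {Q, W, Z} + {S}: 52 + 6 = 58  ← best
Best: vehicle 1 H → Q → Z → W → H = 52; vehicle 2 H → S → H = 6; combined 58.

Minimum combined distance: 58 blocks.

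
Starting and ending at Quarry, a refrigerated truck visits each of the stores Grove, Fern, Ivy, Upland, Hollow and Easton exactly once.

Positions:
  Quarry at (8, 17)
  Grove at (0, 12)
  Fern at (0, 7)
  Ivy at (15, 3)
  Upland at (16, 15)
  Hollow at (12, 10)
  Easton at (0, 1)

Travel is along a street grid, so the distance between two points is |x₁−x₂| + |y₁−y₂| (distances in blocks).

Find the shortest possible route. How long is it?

With 6 stops there are 6!/2 = 360 distinct round trips (a route and its reverse cost the same).
Quarry-Grove-Fern-Ivy-Upland-Hollow-Easton-Quarry: 13+5+19+13+9+21+24 = 104
Quarry-Grove-Fern-Ivy-Upland-Easton-Hollow-Quarry: 13+5+19+13+30+21+11 = 112
Quarry-Grove-Fern-Ivy-Hollow-Upland-Easton-Quarry: 13+5+19+10+9+30+24 = 110
Quarry-Grove-Fern-Ivy-Hollow-Easton-Upland-Quarry: 13+5+19+10+21+30+10 = 108
Quarry-Grove-Fern-Ivy-Easton-Upland-Hollow-Quarry: 13+5+19+17+30+9+11 = 104
Quarry-Grove-Fern-Ivy-Easton-Hollow-Upland-Quarry: 13+5+19+17+21+9+10 = 94
Quarry-Grove-Fern-Upland-Ivy-Hollow-Easton-Quarry: 13+5+24+13+10+21+24 = 110
Quarry-Grove-Fern-Upland-Ivy-Easton-Hollow-Quarry: 13+5+24+13+17+21+11 = 104
… (352 more)
Quarry-Grove-Fern-Easton-Ivy-Hollow-Upland-Quarry: 13+5+6+17+10+9+10 = 70  ← best
The minimum is 70.
One optimal route: Quarry → Grove → Fern → Easton → Ivy → Hollow → Upland → Quarry (or its reverse).

Shortest round trip = 70 blocks.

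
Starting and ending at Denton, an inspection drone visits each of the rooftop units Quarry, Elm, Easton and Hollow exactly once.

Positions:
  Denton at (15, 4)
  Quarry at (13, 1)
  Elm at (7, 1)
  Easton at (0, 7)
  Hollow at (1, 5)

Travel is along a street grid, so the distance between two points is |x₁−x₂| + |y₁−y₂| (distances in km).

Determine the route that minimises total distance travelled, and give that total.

There are 12 distinct closed tours to check (reversals are equivalent).
Denton - Quarry - Elm - Easton - Hollow - Denton: 5+6+13+3+15 = 42
Denton - Quarry - Elm - Hollow - Easton - Denton: 5+6+10+3+18 = 42
Denton - Quarry - Easton - Elm - Hollow - Denton: 5+19+13+10+15 = 62
Denton - Quarry - Easton - Hollow - Elm - Denton: 5+19+3+10+11 = 48
Denton - Quarry - Hollow - Elm - Easton - Denton: 5+16+10+13+18 = 62
Denton - Quarry - Hollow - Easton - Elm - Denton: 5+16+3+13+11 = 48
Denton - Elm - Quarry - Easton - Hollow - Denton: 11+6+19+3+15 = 54
Denton - Elm - Quarry - Hollow - Easton - Denton: 11+6+16+3+18 = 54
Denton - Elm - Easton - Quarry - Hollow - Denton: 11+13+19+16+15 = 74
Denton - Elm - Hollow - Quarry - Easton - Denton: 11+10+16+19+18 = 74
Denton - Easton - Quarry - Elm - Hollow - Denton: 18+19+6+10+15 = 68
Denton - Easton - Elm - Quarry - Hollow - Denton: 18+13+6+16+15 = 68
The minimum is 42.
One optimal route: Denton → Quarry → Elm → Easton → Hollow → Denton (or its reverse).

Shortest round trip = 42 km.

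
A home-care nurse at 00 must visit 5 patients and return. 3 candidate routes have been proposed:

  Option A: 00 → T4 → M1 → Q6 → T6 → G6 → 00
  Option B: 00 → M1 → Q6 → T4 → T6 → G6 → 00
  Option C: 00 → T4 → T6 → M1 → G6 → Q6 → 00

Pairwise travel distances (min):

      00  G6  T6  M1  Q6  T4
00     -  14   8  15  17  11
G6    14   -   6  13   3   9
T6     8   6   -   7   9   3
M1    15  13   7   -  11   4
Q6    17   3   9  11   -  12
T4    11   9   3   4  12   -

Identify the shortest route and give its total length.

Shortest is Option C, total 54 min.

Option A: 11 + 4 + 11 + 9 + 6 + 14 = 55
Option B: 15 + 11 + 12 + 3 + 6 + 14 = 61
Option C: 11 + 3 + 7 + 13 + 3 + 17 = 54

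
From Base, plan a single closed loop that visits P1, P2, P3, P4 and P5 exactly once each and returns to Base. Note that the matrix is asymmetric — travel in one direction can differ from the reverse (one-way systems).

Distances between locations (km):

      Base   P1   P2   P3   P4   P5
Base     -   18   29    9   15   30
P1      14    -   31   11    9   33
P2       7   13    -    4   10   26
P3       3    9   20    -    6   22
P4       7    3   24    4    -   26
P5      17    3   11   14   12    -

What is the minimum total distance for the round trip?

Base → P1 → P2 → P3 → P4 → P5 → Base: 18+31+4+6+26+17 = 102
Base → P1 → P2 → P3 → P5 → P4 → Base: 18+31+4+22+12+7 = 94
Base → P1 → P2 → P4 → P3 → P5 → Base: 18+31+10+4+22+17 = 102
Base → P1 → P2 → P4 → P5 → P3 → Base: 18+31+10+26+14+3 = 102
Base → P1 → P2 → P5 → P3 → P4 → Base: 18+31+26+14+6+7 = 102
Base → P1 → P2 → P5 → P4 → P3 → Base: 18+31+26+12+4+3 = 94
Base → P1 → P3 → P2 → P4 → P5 → Base: 18+11+20+10+26+17 = 102
Base → P1 → P3 → P2 → P5 → P4 → Base: 18+11+20+26+12+7 = 94
Base → P1 → P3 → P4 → P2 → P5 → Base: 18+11+6+24+26+17 = 102
Base → P1 → P3 → P4 → P5 → P2 → Base: 18+11+6+26+11+7 = 79
Base → P1 → P3 → P5 → P2 → P4 → Base: 18+11+22+11+10+7 = 79
Base → P1 → P3 → P5 → P4 → P2 → Base: 18+11+22+12+24+7 = 94
Base → P1 → P4 → P2 → P3 → P5 → Base: 18+9+24+4+22+17 = 94
Base → P1 → P4 → P2 → P5 → P3 → Base: 18+9+24+26+14+3 = 94
… (106 more)
Base → P5 → P2 → P3 → P4 → P1 → Base: 30+11+4+6+3+14 = 68  ← best
The minimum is 68.
One optimal route: Base → P5 → P2 → P3 → P4 → P1 → Base.

Minimum total distance: 68 km.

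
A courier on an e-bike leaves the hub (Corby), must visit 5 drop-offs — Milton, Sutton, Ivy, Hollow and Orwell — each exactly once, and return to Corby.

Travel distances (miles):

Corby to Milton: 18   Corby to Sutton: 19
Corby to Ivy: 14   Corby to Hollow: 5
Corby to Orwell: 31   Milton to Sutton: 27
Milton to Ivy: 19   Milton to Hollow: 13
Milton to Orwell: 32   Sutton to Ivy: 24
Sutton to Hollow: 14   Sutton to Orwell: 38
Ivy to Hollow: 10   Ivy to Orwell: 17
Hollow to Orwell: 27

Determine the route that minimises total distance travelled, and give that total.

There are 60 distinct closed tours to check (reversals are equivalent).
Corby → Milton → Sutton → Ivy → Hollow → Orwell → Corby: 18+27+24+10+27+31 = 137
Corby → Milton → Sutton → Ivy → Orwell → Hollow → Corby: 18+27+24+17+27+5 = 118
Corby → Milton → Sutton → Hollow → Ivy → Orwell → Corby: 18+27+14+10+17+31 = 117
Corby → Milton → Sutton → Hollow → Orwell → Ivy → Corby: 18+27+14+27+17+14 = 117
Corby → Milton → Sutton → Orwell → Ivy → Hollow → Corby: 18+27+38+17+10+5 = 115
Corby → Milton → Sutton → Orwell → Hollow → Ivy → Corby: 18+27+38+27+10+14 = 134
Corby → Milton → Ivy → Sutton → Hollow → Orwell → Corby: 18+19+24+14+27+31 = 133
Corby → Milton → Ivy → Sutton → Orwell → Hollow → Corby: 18+19+24+38+27+5 = 131
Corby → Milton → Ivy → Hollow → Sutton → Orwell → Corby: 18+19+10+14+38+31 = 130
Corby → Milton → Ivy → Hollow → Orwell → Sutton → Corby: 18+19+10+27+38+19 = 131
Corby → Milton → Ivy → Orwell → Sutton → Hollow → Corby: 18+19+17+38+14+5 = 111
Corby → Milton → Ivy → Orwell → Hollow → Sutton → Corby: 18+19+17+27+14+19 = 114
Corby → Milton → Hollow → Sutton → Ivy → Orwell → Corby: 18+13+14+24+17+31 = 117
Corby → Milton → Hollow → Sutton → Orwell → Ivy → Corby: 18+13+14+38+17+14 = 114
… (46 more)
Corby → Sutton → Hollow → Milton → Orwell → Ivy → Corby: 19+14+13+32+17+14 = 109  ← best
The minimum is 109.
One optimal route: Corby → Sutton → Hollow → Milton → Orwell → Ivy → Corby (or its reverse).

Minimum total distance: 109 miles.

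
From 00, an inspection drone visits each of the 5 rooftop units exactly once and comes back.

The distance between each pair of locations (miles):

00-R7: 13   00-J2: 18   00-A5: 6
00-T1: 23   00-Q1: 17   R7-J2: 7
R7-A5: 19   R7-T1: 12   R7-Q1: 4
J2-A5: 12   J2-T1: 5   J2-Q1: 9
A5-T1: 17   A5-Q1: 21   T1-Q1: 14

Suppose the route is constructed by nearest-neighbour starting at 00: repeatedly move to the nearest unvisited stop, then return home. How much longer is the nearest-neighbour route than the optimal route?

2 miles longer than the optimal tour.

00: A5=6, R7=13, Q1=17, J2=18, T1=23 ⇒ A5
A5: J2=12, T1=17, R7=19, Q1=21 ⇒ J2
J2: T1=5, R7=7, Q1=9 ⇒ T1
T1: R7=12, Q1=14 ⇒ R7
R7: Q1=4 ⇒ Q1
NN route 00 → A5 → J2 → T1 → R7 → Q1 → 00 costs 56.
Optimal: 00 → R7 → Q1 → J2 → T1 → A5 → 00 costs 54 (by enumerating all 60 distinct tours).
Excess = 56 − 54 = 2.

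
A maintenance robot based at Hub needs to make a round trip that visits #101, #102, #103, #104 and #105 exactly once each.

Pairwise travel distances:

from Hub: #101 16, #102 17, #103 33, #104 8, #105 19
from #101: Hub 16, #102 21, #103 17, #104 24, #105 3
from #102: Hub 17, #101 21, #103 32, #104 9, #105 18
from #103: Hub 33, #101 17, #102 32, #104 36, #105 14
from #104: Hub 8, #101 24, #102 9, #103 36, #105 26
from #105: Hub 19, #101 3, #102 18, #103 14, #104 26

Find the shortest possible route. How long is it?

Hub-#101-#102-#103-#104-#105-Hub: 16+21+32+36+26+19 = 150
Hub-#101-#102-#103-#105-#104-Hub: 16+21+32+14+26+8 = 117
Hub-#101-#102-#104-#103-#105-Hub: 16+21+9+36+14+19 = 115
Hub-#101-#102-#104-#105-#103-Hub: 16+21+9+26+14+33 = 119
Hub-#101-#102-#105-#103-#104-Hub: 16+21+18+14+36+8 = 113
Hub-#101-#102-#105-#104-#103-Hub: 16+21+18+26+36+33 = 150
Hub-#101-#103-#102-#104-#105-Hub: 16+17+32+9+26+19 = 119
Hub-#101-#103-#102-#105-#104-Hub: 16+17+32+18+26+8 = 117
Hub-#101-#103-#104-#102-#105-Hub: 16+17+36+9+18+19 = 115
Hub-#101-#103-#104-#105-#102-Hub: 16+17+36+26+18+17 = 130
Hub-#101-#103-#105-#102-#104-Hub: 16+17+14+18+9+8 = 82
Hub-#101-#103-#105-#104-#102-Hub: 16+17+14+26+9+17 = 99
Hub-#101-#104-#102-#103-#105-Hub: 16+24+9+32+14+19 = 114
Hub-#101-#104-#102-#105-#103-Hub: 16+24+9+18+14+33 = 114
… (46 more)
The minimum is 82.
One optimal route: Hub → #101 → #103 → #105 → #102 → #104 → Hub (or its reverse).

82 — the shortest possible round trip.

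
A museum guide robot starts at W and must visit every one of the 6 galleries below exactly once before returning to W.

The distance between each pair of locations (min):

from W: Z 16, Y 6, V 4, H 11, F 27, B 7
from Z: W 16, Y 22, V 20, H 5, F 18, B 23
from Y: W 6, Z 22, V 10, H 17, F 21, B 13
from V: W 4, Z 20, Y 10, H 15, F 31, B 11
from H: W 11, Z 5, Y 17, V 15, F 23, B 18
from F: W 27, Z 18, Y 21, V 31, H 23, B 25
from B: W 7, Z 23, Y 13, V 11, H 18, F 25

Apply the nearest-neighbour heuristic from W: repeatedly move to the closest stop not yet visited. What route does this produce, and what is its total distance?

Total distance 95 min via the nearest-neighbour route W → V → Y → B → H → Z → F → W.

From W: distances to unvisited — V=4, Y=6, B=7, H=11, Z=16, F=27. Nearest is V (4).
From V: distances to unvisited — Y=10, B=11, H=15, Z=20, F=31. Nearest is Y (10).
From Y: distances to unvisited — B=13, H=17, F=21, Z=22. Nearest is B (13).
From B: distances to unvisited — H=18, Z=23, F=25. Nearest is H (18).
From H: distances to unvisited — Z=5, F=23. Nearest is Z (5).
From Z: distances to unvisited — F=18. Nearest is F (18).
Return F→W: 27.
Total = 4 + 10 + 13 + 18 + 5 + 18 + 27 = 95.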